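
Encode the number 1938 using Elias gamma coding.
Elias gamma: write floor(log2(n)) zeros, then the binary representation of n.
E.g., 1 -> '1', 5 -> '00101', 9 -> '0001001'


num_bits = floor(log2(1938)) + 1 = 11
leading_zeros = num_bits - 1 = 10
binary(1938) = 11110010010

Elias gamma(1938) = '0000000000' + '11110010010' = 000000000011110010010 (21 bits)


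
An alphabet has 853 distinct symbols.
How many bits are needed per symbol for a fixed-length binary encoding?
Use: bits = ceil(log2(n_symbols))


log2(853) = 9.7364
Bracket: 2^9 = 512 < 853 <= 2^10 = 1024
So ceil(log2(853)) = 10

bits = ceil(log2(853)) = ceil(9.7364) = 10 bits


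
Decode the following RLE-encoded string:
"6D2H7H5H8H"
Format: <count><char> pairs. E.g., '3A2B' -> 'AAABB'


Expanding each <count><char> pair:
  6D -> 'DDDDDD'
  2H -> 'HH'
  7H -> 'HHHHHHH'
  5H -> 'HHHHH'
  8H -> 'HHHHHHHH'

Decoded = DDDDDDHHHHHHHHHHHHHHHHHHHHHH


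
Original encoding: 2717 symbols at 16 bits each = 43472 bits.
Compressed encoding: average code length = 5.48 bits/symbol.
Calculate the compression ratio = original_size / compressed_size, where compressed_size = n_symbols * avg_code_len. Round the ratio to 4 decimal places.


original_size = n_symbols * orig_bits = 2717 * 16 = 43472 bits
compressed_size = n_symbols * avg_code_len = 2717 * 5.48 = 14889.16 bits
ratio = original_size / compressed_size = 43472 / 14889.16 = 2.9197

Compression ratio = 2.9197


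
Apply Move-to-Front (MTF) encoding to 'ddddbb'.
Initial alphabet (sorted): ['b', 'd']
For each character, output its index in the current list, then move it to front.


MTF encoding:
'd': index 1 in ['b', 'd'] -> ['d', 'b']
'd': index 0 in ['d', 'b'] -> ['d', 'b']
'd': index 0 in ['d', 'b'] -> ['d', 'b']
'd': index 0 in ['d', 'b'] -> ['d', 'b']
'b': index 1 in ['d', 'b'] -> ['b', 'd']
'b': index 0 in ['b', 'd'] -> ['b', 'd']


Output: [1, 0, 0, 0, 1, 0]


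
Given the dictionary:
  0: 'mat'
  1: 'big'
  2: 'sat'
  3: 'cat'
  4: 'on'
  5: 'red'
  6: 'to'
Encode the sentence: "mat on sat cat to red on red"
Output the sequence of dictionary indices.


Look up each word in the dictionary:
  'mat' -> 0
  'on' -> 4
  'sat' -> 2
  'cat' -> 3
  'to' -> 6
  'red' -> 5
  'on' -> 4
  'red' -> 5

Encoded: [0, 4, 2, 3, 6, 5, 4, 5]


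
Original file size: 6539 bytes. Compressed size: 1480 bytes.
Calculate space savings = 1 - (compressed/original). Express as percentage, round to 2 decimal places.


ratio = compressed/original = 1480/6539 = 0.226334
savings = 1 - ratio = 1 - 0.226334 = 0.773666
as a percentage: 0.773666 * 100 = 77.37%

Space savings = 1 - 1480/6539 = 77.37%


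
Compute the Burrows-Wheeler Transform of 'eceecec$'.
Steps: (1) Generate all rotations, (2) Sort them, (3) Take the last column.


Rotations (sorted):
  0: $eceecec -> last char: c
  1: c$eceece -> last char: e
  2: cec$ecee -> last char: e
  3: ceecec$e -> last char: e
  4: ec$eceec -> last char: c
  5: ecec$ece -> last char: e
  6: eceecec$ -> last char: $
  7: eecec$ec -> last char: c


BWT = ceeece$c


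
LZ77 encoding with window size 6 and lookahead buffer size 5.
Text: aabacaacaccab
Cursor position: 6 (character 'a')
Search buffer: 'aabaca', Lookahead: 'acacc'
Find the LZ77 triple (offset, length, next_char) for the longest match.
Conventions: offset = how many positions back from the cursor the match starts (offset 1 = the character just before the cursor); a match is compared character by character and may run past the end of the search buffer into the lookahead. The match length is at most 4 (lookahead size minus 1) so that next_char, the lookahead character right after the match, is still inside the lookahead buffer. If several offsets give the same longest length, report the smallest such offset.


Try each offset into the search buffer:
  offset=1 (pos 5, char 'a'): match length 1
  offset=2 (pos 4, char 'c'): match length 0
  offset=3 (pos 3, char 'a'): match length 3
  offset=4 (pos 2, char 'b'): match length 0
  offset=5 (pos 1, char 'a'): match length 1
  offset=6 (pos 0, char 'a'): match length 1
Longest match has length 3 at offset 3.
next_char = character at position 6 + 3 = 9 -> 'c'

Best match: offset=3, length=3 (matching 'aca' starting at position 3)
LZ77 triple: (3, 3, 'c')


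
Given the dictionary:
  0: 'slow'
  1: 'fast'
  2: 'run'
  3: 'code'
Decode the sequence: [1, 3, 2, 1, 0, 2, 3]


Look up each index in the dictionary:
  1 -> 'fast'
  3 -> 'code'
  2 -> 'run'
  1 -> 'fast'
  0 -> 'slow'
  2 -> 'run'
  3 -> 'code'

Decoded: "fast code run fast slow run code"


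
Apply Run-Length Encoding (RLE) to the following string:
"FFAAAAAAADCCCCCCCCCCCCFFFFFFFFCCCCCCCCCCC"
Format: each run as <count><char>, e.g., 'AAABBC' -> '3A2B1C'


Scanning runs left to right:
  i=0: run of 'F' x 2 -> '2F'
  i=2: run of 'A' x 7 -> '7A'
  i=9: run of 'D' x 1 -> '1D'
  i=10: run of 'C' x 12 -> '12C'
  i=22: run of 'F' x 8 -> '8F'
  i=30: run of 'C' x 11 -> '11C'

RLE = 2F7A1D12C8F11C


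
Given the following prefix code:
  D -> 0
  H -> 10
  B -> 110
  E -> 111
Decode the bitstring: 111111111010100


Decoding step by step:
Bits 111 -> E
Bits 111 -> E
Bits 111 -> E
Bits 0 -> D
Bits 10 -> H
Bits 10 -> H
Bits 0 -> D


Decoded message: EEEDHHD


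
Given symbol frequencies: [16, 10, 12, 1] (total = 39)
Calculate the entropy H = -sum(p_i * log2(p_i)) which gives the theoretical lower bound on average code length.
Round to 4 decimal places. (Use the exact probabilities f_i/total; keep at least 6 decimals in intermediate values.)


Per-symbol terms -p_i * log2(p_i) with p_i = f_i/39:
  p = 16/39 = 0.410256: log2(p) = -1.285402, -p*log2(p) = 0.527345
  p = 10/39 = 0.256410: log2(p) = -1.963474, -p*log2(p) = 0.503455
  p = 12/39 = 0.307692: log2(p) = -1.700440, -p*log2(p) = 0.523212
  p = 1/39 = 0.025641: log2(p) = -5.285402, -p*log2(p) = 0.135523
H = 0.527345 + 0.503455 + 0.523212 + 0.135523 = 1.689535

H = 1.6895 bits/symbol


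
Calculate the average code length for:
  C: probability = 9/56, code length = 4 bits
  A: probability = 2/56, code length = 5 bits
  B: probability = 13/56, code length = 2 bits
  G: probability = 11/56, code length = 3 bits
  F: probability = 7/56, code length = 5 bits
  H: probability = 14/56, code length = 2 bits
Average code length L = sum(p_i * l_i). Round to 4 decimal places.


Weighted contributions p_i * l_i:
  C: (9/56) * 4 = 36/56
  A: (2/56) * 5 = 10/56
  B: (13/56) * 2 = 26/56
  G: (11/56) * 3 = 33/56
  F: (7/56) * 5 = 35/56
  H: (14/56) * 2 = 28/56
Sum = (36 + 10 + 26 + 33 + 35 + 28)/56 = 168/56

L = 168/56 = 3.0000 bits/symbol


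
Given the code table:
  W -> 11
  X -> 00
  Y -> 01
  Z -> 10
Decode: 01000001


Decoding:
01 -> Y
00 -> X
00 -> X
01 -> Y


Result: YXXY


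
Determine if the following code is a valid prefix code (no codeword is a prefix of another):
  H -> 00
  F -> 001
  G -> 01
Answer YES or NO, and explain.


Checking each pair (does one codeword prefix another?):
  H='00' vs F='001': prefix -- VIOLATION

NO -- this is NOT a valid prefix code. H (00) is a prefix of F (001).


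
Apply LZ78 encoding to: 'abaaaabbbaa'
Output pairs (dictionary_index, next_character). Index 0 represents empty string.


LZ78 encoding steps:
Dictionary: {0: ''}
Step 1: w='' (idx 0), next='a' -> output (0, 'a'), add 'a' as idx 1
Step 2: w='' (idx 0), next='b' -> output (0, 'b'), add 'b' as idx 2
Step 3: w='a' (idx 1), next='a' -> output (1, 'a'), add 'aa' as idx 3
Step 4: w='aa' (idx 3), next='b' -> output (3, 'b'), add 'aab' as idx 4
Step 5: w='b' (idx 2), next='b' -> output (2, 'b'), add 'bb' as idx 5
Step 6: w='aa' (idx 3), end of input -> output (3, '')


Encoded: [(0, 'a'), (0, 'b'), (1, 'a'), (3, 'b'), (2, 'b'), (3, '')]


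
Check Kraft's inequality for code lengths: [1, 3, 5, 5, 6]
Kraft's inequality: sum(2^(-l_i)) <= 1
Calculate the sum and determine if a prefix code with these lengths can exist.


Sum = 2^(-1) + 2^(-3) + 2^(-5) + 2^(-5) + 2^(-6)
    = 0.5 + 0.125 + 0.03125 + 0.03125 + 0.015625
    = 45/64 = 0.703125
Since 0.703125 <= 1, Kraft's inequality IS satisfied.
A prefix code with these lengths CAN exist.

Kraft sum = 0.703125. Satisfied.


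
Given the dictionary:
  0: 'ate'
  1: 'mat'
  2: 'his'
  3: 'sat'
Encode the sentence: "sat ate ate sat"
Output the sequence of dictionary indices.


Look up each word in the dictionary:
  'sat' -> 3
  'ate' -> 0
  'ate' -> 0
  'sat' -> 3

Encoded: [3, 0, 0, 3]


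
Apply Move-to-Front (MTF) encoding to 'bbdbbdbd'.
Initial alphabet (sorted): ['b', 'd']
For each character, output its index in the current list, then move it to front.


MTF encoding:
'b': index 0 in ['b', 'd'] -> ['b', 'd']
'b': index 0 in ['b', 'd'] -> ['b', 'd']
'd': index 1 in ['b', 'd'] -> ['d', 'b']
'b': index 1 in ['d', 'b'] -> ['b', 'd']
'b': index 0 in ['b', 'd'] -> ['b', 'd']
'd': index 1 in ['b', 'd'] -> ['d', 'b']
'b': index 1 in ['d', 'b'] -> ['b', 'd']
'd': index 1 in ['b', 'd'] -> ['d', 'b']


Output: [0, 0, 1, 1, 0, 1, 1, 1]


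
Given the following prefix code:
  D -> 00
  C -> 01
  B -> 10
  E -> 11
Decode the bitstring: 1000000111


Decoding step by step:
Bits 10 -> B
Bits 00 -> D
Bits 00 -> D
Bits 01 -> C
Bits 11 -> E


Decoded message: BDDCE


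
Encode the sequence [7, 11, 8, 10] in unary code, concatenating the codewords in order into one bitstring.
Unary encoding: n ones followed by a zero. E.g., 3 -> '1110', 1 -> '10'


Encode each number as n ones followed by a terminating 0:
  7 -> 11111110 (8 bits)
  11 -> 111111111110 (12 bits)
  8 -> 111111110 (9 bits)
  10 -> 11111111110 (11 bits)
Total length = 8 + 12 + 9 + 11 = 40 bits.

Unary([7, 11, 8, 10]) = 1111111011111111111011111111011111111110 (40 bits)


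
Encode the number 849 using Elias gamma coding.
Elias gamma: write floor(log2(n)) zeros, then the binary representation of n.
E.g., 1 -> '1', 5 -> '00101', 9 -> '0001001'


num_bits = floor(log2(849)) + 1 = 10
leading_zeros = num_bits - 1 = 9
binary(849) = 1101010001

Elias gamma(849) = '000000000' + '1101010001' = 0000000001101010001 (19 bits)


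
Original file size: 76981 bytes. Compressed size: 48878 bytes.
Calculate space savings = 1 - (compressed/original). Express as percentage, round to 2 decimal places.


ratio = compressed/original = 48878/76981 = 0.634936
savings = 1 - ratio = 1 - 0.634936 = 0.365064
as a percentage: 0.365064 * 100 = 36.51%

Space savings = 1 - 48878/76981 = 36.51%


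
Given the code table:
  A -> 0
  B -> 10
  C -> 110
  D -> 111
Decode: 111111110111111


Decoding:
111 -> D
111 -> D
110 -> C
111 -> D
111 -> D


Result: DDCDD


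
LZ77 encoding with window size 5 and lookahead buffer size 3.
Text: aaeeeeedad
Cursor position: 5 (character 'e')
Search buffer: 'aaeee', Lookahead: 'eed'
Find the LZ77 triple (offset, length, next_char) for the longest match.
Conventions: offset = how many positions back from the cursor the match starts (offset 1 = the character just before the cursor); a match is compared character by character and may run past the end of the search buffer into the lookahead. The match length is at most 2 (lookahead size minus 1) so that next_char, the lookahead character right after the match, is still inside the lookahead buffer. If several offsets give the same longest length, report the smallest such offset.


Try each offset into the search buffer:
  offset=1 (pos 4, char 'e'): match length 2
  offset=2 (pos 3, char 'e'): match length 2
  offset=3 (pos 2, char 'e'): match length 2
  offset=4 (pos 1, char 'a'): match length 0
  offset=5 (pos 0, char 'a'): match length 0
Longest match has length 2, found at offsets 1, 2, 3; take the smallest, offset 1.
next_char = character at position 5 + 2 = 7 -> 'd'

Best match: offset=1, length=2 (matching 'ee' starting at position 4)
LZ77 triple: (1, 2, 'd')


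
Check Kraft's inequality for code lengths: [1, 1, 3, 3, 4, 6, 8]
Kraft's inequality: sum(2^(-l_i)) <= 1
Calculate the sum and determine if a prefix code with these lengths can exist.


Sum = 2^(-1) + 2^(-1) + 2^(-3) + 2^(-3) + 2^(-4) + 2^(-6) + 2^(-8)
    = 0.5 + 0.5 + 0.125 + 0.125 + 0.0625 + 0.015625 + 0.00390625
    = 341/256 = 1.33203125
Since 1.33203125 > 1, Kraft's inequality is NOT satisfied.
A prefix code with these lengths CANNOT exist.

Kraft sum = 1.33203125. Not satisfied.


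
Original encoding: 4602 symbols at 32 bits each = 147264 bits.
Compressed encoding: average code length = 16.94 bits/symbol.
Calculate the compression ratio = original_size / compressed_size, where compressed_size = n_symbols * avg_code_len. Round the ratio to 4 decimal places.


original_size = n_symbols * orig_bits = 4602 * 32 = 147264 bits
compressed_size = n_symbols * avg_code_len = 4602 * 16.94 = 77957.88 bits
ratio = original_size / compressed_size = 147264 / 77957.88 = 1.889

Compression ratio = 1.889


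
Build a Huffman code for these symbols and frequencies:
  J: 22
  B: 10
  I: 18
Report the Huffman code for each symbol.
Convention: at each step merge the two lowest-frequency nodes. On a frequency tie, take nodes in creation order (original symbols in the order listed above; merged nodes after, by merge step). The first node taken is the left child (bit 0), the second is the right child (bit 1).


Huffman tree construction:
Step 1: Merge B(10) + I(18) = 28
Step 2: Merge J(22) + (B+I)(28) = 50
Read each symbol's code off the tree from the root (left child = 0, right child = 1).

Codes:
  J: 0 (length 1)
  B: 10 (length 2)
  I: 11 (length 2)
Average code length: 78/50 = 1.5600 bits/symbol


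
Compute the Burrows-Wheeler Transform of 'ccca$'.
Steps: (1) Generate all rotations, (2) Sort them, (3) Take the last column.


Rotations (sorted):
  0: $ccca -> last char: a
  1: a$ccc -> last char: c
  2: ca$cc -> last char: c
  3: cca$c -> last char: c
  4: ccca$ -> last char: $


BWT = accc$


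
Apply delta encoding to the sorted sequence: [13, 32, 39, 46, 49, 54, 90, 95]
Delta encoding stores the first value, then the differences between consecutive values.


First value: 13
Deltas:
  32 - 13 = 19
  39 - 32 = 7
  46 - 39 = 7
  49 - 46 = 3
  54 - 49 = 5
  90 - 54 = 36
  95 - 90 = 5


Delta encoded: [13, 19, 7, 7, 3, 5, 36, 5]


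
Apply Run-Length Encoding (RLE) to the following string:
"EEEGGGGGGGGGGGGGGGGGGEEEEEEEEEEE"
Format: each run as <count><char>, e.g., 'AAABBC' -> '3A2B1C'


Scanning runs left to right:
  i=0: run of 'E' x 3 -> '3E'
  i=3: run of 'G' x 18 -> '18G'
  i=21: run of 'E' x 11 -> '11E'

RLE = 3E18G11E


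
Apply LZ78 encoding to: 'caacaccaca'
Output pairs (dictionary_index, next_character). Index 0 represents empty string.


LZ78 encoding steps:
Dictionary: {0: ''}
Step 1: w='' (idx 0), next='c' -> output (0, 'c'), add 'c' as idx 1
Step 2: w='' (idx 0), next='a' -> output (0, 'a'), add 'a' as idx 2
Step 3: w='a' (idx 2), next='c' -> output (2, 'c'), add 'ac' as idx 3
Step 4: w='ac' (idx 3), next='c' -> output (3, 'c'), add 'acc' as idx 4
Step 5: w='ac' (idx 3), next='a' -> output (3, 'a'), add 'aca' as idx 5


Encoded: [(0, 'c'), (0, 'a'), (2, 'c'), (3, 'c'), (3, 'a')]


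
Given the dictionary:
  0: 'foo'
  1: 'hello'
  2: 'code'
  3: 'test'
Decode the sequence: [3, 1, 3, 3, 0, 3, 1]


Look up each index in the dictionary:
  3 -> 'test'
  1 -> 'hello'
  3 -> 'test'
  3 -> 'test'
  0 -> 'foo'
  3 -> 'test'
  1 -> 'hello'

Decoded: "test hello test test foo test hello"


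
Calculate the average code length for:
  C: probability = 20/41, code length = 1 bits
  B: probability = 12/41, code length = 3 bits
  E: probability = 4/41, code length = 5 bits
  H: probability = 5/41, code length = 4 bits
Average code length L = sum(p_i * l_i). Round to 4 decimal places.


Weighted contributions p_i * l_i:
  C: (20/41) * 1 = 20/41
  B: (12/41) * 3 = 36/41
  E: (4/41) * 5 = 20/41
  H: (5/41) * 4 = 20/41
Sum = (20 + 36 + 20 + 20)/41 = 96/41

L = 96/41 = 2.3415 bits/symbol


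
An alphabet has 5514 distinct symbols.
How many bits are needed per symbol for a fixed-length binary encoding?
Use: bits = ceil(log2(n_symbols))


log2(5514) = 12.4289
Bracket: 2^12 = 4096 < 5514 <= 2^13 = 8192
So ceil(log2(5514)) = 13

bits = ceil(log2(5514)) = ceil(12.4289) = 13 bits


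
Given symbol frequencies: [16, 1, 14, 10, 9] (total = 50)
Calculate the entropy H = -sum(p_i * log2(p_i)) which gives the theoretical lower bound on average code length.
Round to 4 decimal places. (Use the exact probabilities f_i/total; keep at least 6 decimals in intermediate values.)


Per-symbol terms -p_i * log2(p_i) with p_i = f_i/50:
  p = 16/50 = 0.320000: log2(p) = -1.643856, -p*log2(p) = 0.526034
  p = 1/50 = 0.020000: log2(p) = -5.643856, -p*log2(p) = 0.112877
  p = 14/50 = 0.280000: log2(p) = -1.836501, -p*log2(p) = 0.514220
  p = 10/50 = 0.200000: log2(p) = -2.321928, -p*log2(p) = 0.464386
  p = 9/50 = 0.180000: log2(p) = -2.473931, -p*log2(p) = 0.445308
H = 0.526034 + 0.112877 + 0.514220 + 0.464386 + 0.445308 = 2.062825

H = 2.0628 bits/symbol


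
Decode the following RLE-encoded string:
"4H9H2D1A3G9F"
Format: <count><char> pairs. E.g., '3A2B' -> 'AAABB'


Expanding each <count><char> pair:
  4H -> 'HHHH'
  9H -> 'HHHHHHHHH'
  2D -> 'DD'
  1A -> 'A'
  3G -> 'GGG'
  9F -> 'FFFFFFFFF'

Decoded = HHHHHHHHHHHHHDDAGGGFFFFFFFFF


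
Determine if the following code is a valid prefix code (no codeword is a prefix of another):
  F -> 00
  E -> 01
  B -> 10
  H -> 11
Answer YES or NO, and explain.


Checking each pair (does one codeword prefix another?):
  F='00' vs E='01': no prefix
  F='00' vs B='10': no prefix
  F='00' vs H='11': no prefix
  E='01' vs F='00': no prefix
  E='01' vs B='10': no prefix
  E='01' vs H='11': no prefix
  B='10' vs F='00': no prefix
  B='10' vs E='01': no prefix
  B='10' vs H='11': no prefix
  H='11' vs F='00': no prefix
  H='11' vs E='01': no prefix
  H='11' vs B='10': no prefix
No violation found over all pairs.

YES -- this is a valid prefix code. No codeword is a prefix of any other codeword.


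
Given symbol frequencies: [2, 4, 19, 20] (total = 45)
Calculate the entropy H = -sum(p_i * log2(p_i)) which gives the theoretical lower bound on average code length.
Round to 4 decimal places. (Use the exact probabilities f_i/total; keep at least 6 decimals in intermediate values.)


Per-symbol terms -p_i * log2(p_i) with p_i = f_i/45:
  p = 2/45 = 0.044444: log2(p) = -4.491853, -p*log2(p) = 0.199638
  p = 4/45 = 0.088889: log2(p) = -3.491853, -p*log2(p) = 0.310387
  p = 19/45 = 0.422222: log2(p) = -1.243926, -p*log2(p) = 0.525213
  p = 20/45 = 0.444444: log2(p) = -1.169925, -p*log2(p) = 0.519967
H = 0.199638 + 0.310387 + 0.525213 + 0.519967 = 1.555205

H = 1.5552 bits/symbol


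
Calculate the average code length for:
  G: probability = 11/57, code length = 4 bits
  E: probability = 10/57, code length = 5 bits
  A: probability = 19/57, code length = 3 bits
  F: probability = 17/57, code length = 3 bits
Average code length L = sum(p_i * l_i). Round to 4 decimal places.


Weighted contributions p_i * l_i:
  G: (11/57) * 4 = 44/57
  E: (10/57) * 5 = 50/57
  A: (19/57) * 3 = 57/57
  F: (17/57) * 3 = 51/57
Sum = (44 + 50 + 57 + 51)/57 = 202/57

L = 202/57 = 3.5439 bits/symbol


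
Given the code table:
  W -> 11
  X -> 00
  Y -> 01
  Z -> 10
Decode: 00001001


Decoding:
00 -> X
00 -> X
10 -> Z
01 -> Y


Result: XXZY


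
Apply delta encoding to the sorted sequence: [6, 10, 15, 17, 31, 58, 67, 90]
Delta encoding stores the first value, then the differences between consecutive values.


First value: 6
Deltas:
  10 - 6 = 4
  15 - 10 = 5
  17 - 15 = 2
  31 - 17 = 14
  58 - 31 = 27
  67 - 58 = 9
  90 - 67 = 23


Delta encoded: [6, 4, 5, 2, 14, 27, 9, 23]


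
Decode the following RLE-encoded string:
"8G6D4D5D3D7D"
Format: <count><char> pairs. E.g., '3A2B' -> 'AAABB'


Expanding each <count><char> pair:
  8G -> 'GGGGGGGG'
  6D -> 'DDDDDD'
  4D -> 'DDDD'
  5D -> 'DDDDD'
  3D -> 'DDD'
  7D -> 'DDDDDDD'

Decoded = GGGGGGGGDDDDDDDDDDDDDDDDDDDDDDDDD


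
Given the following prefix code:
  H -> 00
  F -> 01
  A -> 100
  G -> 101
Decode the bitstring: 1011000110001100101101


Decoding step by step:
Bits 101 -> G
Bits 100 -> A
Bits 01 -> F
Bits 100 -> A
Bits 01 -> F
Bits 100 -> A
Bits 101 -> G
Bits 101 -> G


Decoded message: GAFAFAGG


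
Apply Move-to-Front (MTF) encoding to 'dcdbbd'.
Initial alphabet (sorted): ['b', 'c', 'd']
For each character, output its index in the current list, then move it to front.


MTF encoding:
'd': index 2 in ['b', 'c', 'd'] -> ['d', 'b', 'c']
'c': index 2 in ['d', 'b', 'c'] -> ['c', 'd', 'b']
'd': index 1 in ['c', 'd', 'b'] -> ['d', 'c', 'b']
'b': index 2 in ['d', 'c', 'b'] -> ['b', 'd', 'c']
'b': index 0 in ['b', 'd', 'c'] -> ['b', 'd', 'c']
'd': index 1 in ['b', 'd', 'c'] -> ['d', 'b', 'c']


Output: [2, 2, 1, 2, 0, 1]


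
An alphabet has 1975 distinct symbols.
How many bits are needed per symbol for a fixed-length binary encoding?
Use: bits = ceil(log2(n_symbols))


log2(1975) = 10.9476
Bracket: 2^10 = 1024 < 1975 <= 2^11 = 2048
So ceil(log2(1975)) = 11

bits = ceil(log2(1975)) = ceil(10.9476) = 11 bits


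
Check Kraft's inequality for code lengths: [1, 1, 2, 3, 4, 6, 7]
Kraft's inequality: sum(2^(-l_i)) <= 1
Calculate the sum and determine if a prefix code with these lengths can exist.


Sum = 2^(-1) + 2^(-1) + 2^(-2) + 2^(-3) + 2^(-4) + 2^(-6) + 2^(-7)
    = 0.5 + 0.5 + 0.25 + 0.125 + 0.0625 + 0.015625 + 0.0078125
    = 187/128 = 1.4609375
Since 1.4609375 > 1, Kraft's inequality is NOT satisfied.
A prefix code with these lengths CANNOT exist.

Kraft sum = 1.4609375. Not satisfied.


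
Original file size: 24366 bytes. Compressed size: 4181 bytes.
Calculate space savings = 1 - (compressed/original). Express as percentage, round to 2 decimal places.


ratio = compressed/original = 4181/24366 = 0.171592
savings = 1 - ratio = 1 - 0.171592 = 0.828408
as a percentage: 0.828408 * 100 = 82.84%

Space savings = 1 - 4181/24366 = 82.84%


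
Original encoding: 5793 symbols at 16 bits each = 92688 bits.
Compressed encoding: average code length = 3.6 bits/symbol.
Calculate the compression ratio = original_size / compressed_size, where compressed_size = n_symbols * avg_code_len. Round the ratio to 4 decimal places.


original_size = n_symbols * orig_bits = 5793 * 16 = 92688 bits
compressed_size = n_symbols * avg_code_len = 5793 * 3.6 = 20854.8 bits
ratio = original_size / compressed_size = 92688 / 20854.8 = 4.4444

Compression ratio = 4.4444


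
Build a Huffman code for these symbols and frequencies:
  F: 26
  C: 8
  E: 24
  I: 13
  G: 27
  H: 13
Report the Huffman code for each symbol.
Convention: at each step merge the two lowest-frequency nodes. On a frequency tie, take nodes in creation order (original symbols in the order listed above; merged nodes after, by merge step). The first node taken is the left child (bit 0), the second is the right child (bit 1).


Huffman tree construction:
Step 1: Merge C(8) + I(13) = 21
Step 2: Merge H(13) + (C+I)(21) = 34
Step 3: Merge E(24) + F(26) = 50
Step 4: Merge G(27) + (H+(C+I))(34) = 61
Step 5: Merge (E+F)(50) + (G+(H+(C+I)))(61) = 111
Read each symbol's code off the tree from the root (left child = 0, right child = 1).

Codes:
  F: 01 (length 2)
  C: 1110 (length 4)
  E: 00 (length 2)
  I: 1111 (length 4)
  G: 10 (length 2)
  H: 110 (length 3)
Average code length: 277/111 = 2.4955 bits/symbol


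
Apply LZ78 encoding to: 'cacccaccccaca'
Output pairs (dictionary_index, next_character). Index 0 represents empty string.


LZ78 encoding steps:
Dictionary: {0: ''}
Step 1: w='' (idx 0), next='c' -> output (0, 'c'), add 'c' as idx 1
Step 2: w='' (idx 0), next='a' -> output (0, 'a'), add 'a' as idx 2
Step 3: w='c' (idx 1), next='c' -> output (1, 'c'), add 'cc' as idx 3
Step 4: w='c' (idx 1), next='a' -> output (1, 'a'), add 'ca' as idx 4
Step 5: w='cc' (idx 3), next='c' -> output (3, 'c'), add 'ccc' as idx 5
Step 6: w='ca' (idx 4), next='c' -> output (4, 'c'), add 'cac' as idx 6
Step 7: w='a' (idx 2), end of input -> output (2, '')


Encoded: [(0, 'c'), (0, 'a'), (1, 'c'), (1, 'a'), (3, 'c'), (4, 'c'), (2, '')]


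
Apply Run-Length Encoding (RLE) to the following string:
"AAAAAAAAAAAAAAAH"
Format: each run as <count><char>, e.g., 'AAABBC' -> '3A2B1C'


Scanning runs left to right:
  i=0: run of 'A' x 15 -> '15A'
  i=15: run of 'H' x 1 -> '1H'

RLE = 15A1H


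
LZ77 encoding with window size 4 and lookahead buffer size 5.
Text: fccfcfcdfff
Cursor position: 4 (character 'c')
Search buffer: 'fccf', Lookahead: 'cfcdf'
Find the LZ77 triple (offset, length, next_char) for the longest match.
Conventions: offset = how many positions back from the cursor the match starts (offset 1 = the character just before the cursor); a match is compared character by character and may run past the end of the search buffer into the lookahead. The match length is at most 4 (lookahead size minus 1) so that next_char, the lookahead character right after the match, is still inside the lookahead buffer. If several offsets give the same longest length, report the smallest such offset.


Try each offset into the search buffer:
  offset=1 (pos 3, char 'f'): match length 0
  offset=2 (pos 2, char 'c'): match length 3
  offset=3 (pos 1, char 'c'): match length 1
  offset=4 (pos 0, char 'f'): match length 0
Longest match has length 3 at offset 2.
next_char = character at position 4 + 3 = 7 -> 'd'

Best match: offset=2, length=3 (matching 'cfc' starting at position 2)
LZ77 triple: (2, 3, 'd')


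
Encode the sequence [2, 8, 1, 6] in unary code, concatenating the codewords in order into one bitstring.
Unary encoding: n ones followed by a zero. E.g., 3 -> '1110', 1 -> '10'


Encode each number as n ones followed by a terminating 0:
  2 -> 110 (3 bits)
  8 -> 111111110 (9 bits)
  1 -> 10 (2 bits)
  6 -> 1111110 (7 bits)
Total length = 3 + 9 + 2 + 7 = 21 bits.

Unary([2, 8, 1, 6]) = 110111111110101111110 (21 bits)


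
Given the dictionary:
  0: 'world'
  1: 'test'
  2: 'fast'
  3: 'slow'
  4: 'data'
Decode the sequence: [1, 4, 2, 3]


Look up each index in the dictionary:
  1 -> 'test'
  4 -> 'data'
  2 -> 'fast'
  3 -> 'slow'

Decoded: "test data fast slow"


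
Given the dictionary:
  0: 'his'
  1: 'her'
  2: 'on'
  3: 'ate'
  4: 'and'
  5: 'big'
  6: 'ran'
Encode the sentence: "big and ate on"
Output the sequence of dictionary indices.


Look up each word in the dictionary:
  'big' -> 5
  'and' -> 4
  'ate' -> 3
  'on' -> 2

Encoded: [5, 4, 3, 2]


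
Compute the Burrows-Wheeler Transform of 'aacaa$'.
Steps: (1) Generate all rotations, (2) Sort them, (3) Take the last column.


Rotations (sorted):
  0: $aacaa -> last char: a
  1: a$aaca -> last char: a
  2: aa$aac -> last char: c
  3: aacaa$ -> last char: $
  4: acaa$a -> last char: a
  5: caa$aa -> last char: a


BWT = aac$aa


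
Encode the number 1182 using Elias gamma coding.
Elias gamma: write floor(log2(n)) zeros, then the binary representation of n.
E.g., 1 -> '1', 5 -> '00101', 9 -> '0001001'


num_bits = floor(log2(1182)) + 1 = 11
leading_zeros = num_bits - 1 = 10
binary(1182) = 10010011110

Elias gamma(1182) = '0000000000' + '10010011110' = 000000000010010011110 (21 bits)


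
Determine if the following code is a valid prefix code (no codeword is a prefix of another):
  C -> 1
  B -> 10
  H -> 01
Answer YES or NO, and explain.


Checking each pair (does one codeword prefix another?):
  C='1' vs B='10': prefix -- VIOLATION

NO -- this is NOT a valid prefix code. C (1) is a prefix of B (10).


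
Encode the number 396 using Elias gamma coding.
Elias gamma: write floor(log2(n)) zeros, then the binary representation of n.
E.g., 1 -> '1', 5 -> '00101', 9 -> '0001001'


num_bits = floor(log2(396)) + 1 = 9
leading_zeros = num_bits - 1 = 8
binary(396) = 110001100

Elias gamma(396) = '00000000' + '110001100' = 00000000110001100 (17 bits)


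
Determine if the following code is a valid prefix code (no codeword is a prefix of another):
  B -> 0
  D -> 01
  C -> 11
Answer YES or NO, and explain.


Checking each pair (does one codeword prefix another?):
  B='0' vs D='01': prefix -- VIOLATION

NO -- this is NOT a valid prefix code. B (0) is a prefix of D (01).


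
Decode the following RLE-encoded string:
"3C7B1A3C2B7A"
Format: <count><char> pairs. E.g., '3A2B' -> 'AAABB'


Expanding each <count><char> pair:
  3C -> 'CCC'
  7B -> 'BBBBBBB'
  1A -> 'A'
  3C -> 'CCC'
  2B -> 'BB'
  7A -> 'AAAAAAA'

Decoded = CCCBBBBBBBACCCBBAAAAAAA


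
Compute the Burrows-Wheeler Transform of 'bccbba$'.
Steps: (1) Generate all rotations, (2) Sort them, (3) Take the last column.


Rotations (sorted):
  0: $bccbba -> last char: a
  1: a$bccbb -> last char: b
  2: ba$bccb -> last char: b
  3: bba$bcc -> last char: c
  4: bccbba$ -> last char: $
  5: cbba$bc -> last char: c
  6: ccbba$b -> last char: b


BWT = abbc$cb


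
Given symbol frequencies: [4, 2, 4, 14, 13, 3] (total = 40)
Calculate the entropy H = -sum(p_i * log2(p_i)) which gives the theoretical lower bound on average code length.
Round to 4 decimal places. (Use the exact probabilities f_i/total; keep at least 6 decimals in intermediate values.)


Per-symbol terms -p_i * log2(p_i) with p_i = f_i/40:
  p = 4/40 = 0.100000: log2(p) = -3.321928, -p*log2(p) = 0.332193
  p = 2/40 = 0.050000: log2(p) = -4.321928, -p*log2(p) = 0.216096
  p = 4/40 = 0.100000: log2(p) = -3.321928, -p*log2(p) = 0.332193
  p = 14/40 = 0.350000: log2(p) = -1.514573, -p*log2(p) = 0.530101
  p = 13/40 = 0.325000: log2(p) = -1.621488, -p*log2(p) = 0.526984
  p = 3/40 = 0.075000: log2(p) = -3.736966, -p*log2(p) = 0.280272
H = 0.332193 + 0.216096 + 0.332193 + 0.530101 + 0.526984 + 0.280272 = 2.217839

H = 2.2178 bits/symbol


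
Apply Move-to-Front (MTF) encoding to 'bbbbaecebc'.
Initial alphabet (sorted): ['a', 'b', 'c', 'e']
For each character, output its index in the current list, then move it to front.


MTF encoding:
'b': index 1 in ['a', 'b', 'c', 'e'] -> ['b', 'a', 'c', 'e']
'b': index 0 in ['b', 'a', 'c', 'e'] -> ['b', 'a', 'c', 'e']
'b': index 0 in ['b', 'a', 'c', 'e'] -> ['b', 'a', 'c', 'e']
'b': index 0 in ['b', 'a', 'c', 'e'] -> ['b', 'a', 'c', 'e']
'a': index 1 in ['b', 'a', 'c', 'e'] -> ['a', 'b', 'c', 'e']
'e': index 3 in ['a', 'b', 'c', 'e'] -> ['e', 'a', 'b', 'c']
'c': index 3 in ['e', 'a', 'b', 'c'] -> ['c', 'e', 'a', 'b']
'e': index 1 in ['c', 'e', 'a', 'b'] -> ['e', 'c', 'a', 'b']
'b': index 3 in ['e', 'c', 'a', 'b'] -> ['b', 'e', 'c', 'a']
'c': index 2 in ['b', 'e', 'c', 'a'] -> ['c', 'b', 'e', 'a']


Output: [1, 0, 0, 0, 1, 3, 3, 1, 3, 2]


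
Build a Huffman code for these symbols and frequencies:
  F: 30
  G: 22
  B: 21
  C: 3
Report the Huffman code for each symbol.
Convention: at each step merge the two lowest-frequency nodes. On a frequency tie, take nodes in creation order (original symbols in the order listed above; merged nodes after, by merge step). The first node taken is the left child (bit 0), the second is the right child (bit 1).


Huffman tree construction:
Step 1: Merge C(3) + B(21) = 24
Step 2: Merge G(22) + (C+B)(24) = 46
Step 3: Merge F(30) + (G+(C+B))(46) = 76
Read each symbol's code off the tree from the root (left child = 0, right child = 1).

Codes:
  F: 0 (length 1)
  G: 10 (length 2)
  B: 111 (length 3)
  C: 110 (length 3)
Average code length: 146/76 = 1.9211 bits/symbol


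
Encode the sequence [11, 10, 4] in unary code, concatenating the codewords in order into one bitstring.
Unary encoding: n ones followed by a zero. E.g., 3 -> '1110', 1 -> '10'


Encode each number as n ones followed by a terminating 0:
  11 -> 111111111110 (12 bits)
  10 -> 11111111110 (11 bits)
  4 -> 11110 (5 bits)
Total length = 12 + 11 + 5 = 28 bits.

Unary([11, 10, 4]) = 1111111111101111111111011110 (28 bits)


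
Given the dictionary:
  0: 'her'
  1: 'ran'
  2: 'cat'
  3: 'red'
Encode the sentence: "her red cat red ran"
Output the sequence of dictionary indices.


Look up each word in the dictionary:
  'her' -> 0
  'red' -> 3
  'cat' -> 2
  'red' -> 3
  'ran' -> 1

Encoded: [0, 3, 2, 3, 1]


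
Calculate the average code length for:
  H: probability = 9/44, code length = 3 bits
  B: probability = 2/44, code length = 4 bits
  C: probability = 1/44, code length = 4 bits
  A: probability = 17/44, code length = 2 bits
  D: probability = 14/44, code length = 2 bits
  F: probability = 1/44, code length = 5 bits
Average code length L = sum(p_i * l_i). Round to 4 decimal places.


Weighted contributions p_i * l_i:
  H: (9/44) * 3 = 27/44
  B: (2/44) * 4 = 8/44
  C: (1/44) * 4 = 4/44
  A: (17/44) * 2 = 34/44
  D: (14/44) * 2 = 28/44
  F: (1/44) * 5 = 5/44
Sum = (27 + 8 + 4 + 34 + 28 + 5)/44 = 106/44

L = 106/44 = 2.4091 bits/symbol


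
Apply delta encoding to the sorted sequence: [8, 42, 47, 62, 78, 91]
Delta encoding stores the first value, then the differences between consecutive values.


First value: 8
Deltas:
  42 - 8 = 34
  47 - 42 = 5
  62 - 47 = 15
  78 - 62 = 16
  91 - 78 = 13


Delta encoded: [8, 34, 5, 15, 16, 13]


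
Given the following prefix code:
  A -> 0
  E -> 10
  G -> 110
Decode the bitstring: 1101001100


Decoding step by step:
Bits 110 -> G
Bits 10 -> E
Bits 0 -> A
Bits 110 -> G
Bits 0 -> A


Decoded message: GEAGA


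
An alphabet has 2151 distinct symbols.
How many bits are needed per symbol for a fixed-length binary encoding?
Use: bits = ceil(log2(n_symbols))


log2(2151) = 11.0708
Bracket: 2^11 = 2048 < 2151 <= 2^12 = 4096
So ceil(log2(2151)) = 12

bits = ceil(log2(2151)) = ceil(11.0708) = 12 bits


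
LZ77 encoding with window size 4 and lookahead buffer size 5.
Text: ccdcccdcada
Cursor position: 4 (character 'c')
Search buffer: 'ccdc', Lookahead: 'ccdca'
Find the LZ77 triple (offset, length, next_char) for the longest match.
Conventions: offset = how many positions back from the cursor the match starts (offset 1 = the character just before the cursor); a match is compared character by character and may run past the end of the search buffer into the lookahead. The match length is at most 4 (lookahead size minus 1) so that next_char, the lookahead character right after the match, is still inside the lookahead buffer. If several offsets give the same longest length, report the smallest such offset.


Try each offset into the search buffer:
  offset=1 (pos 3, char 'c'): match length 2
  offset=2 (pos 2, char 'd'): match length 0
  offset=3 (pos 1, char 'c'): match length 1
  offset=4 (pos 0, char 'c'): match length 4
Longest match has length 4 at offset 4.
next_char = character at position 4 + 4 = 8 -> 'a'

Best match: offset=4, length=4 (matching 'ccdc' starting at position 0)
LZ77 triple: (4, 4, 'a')


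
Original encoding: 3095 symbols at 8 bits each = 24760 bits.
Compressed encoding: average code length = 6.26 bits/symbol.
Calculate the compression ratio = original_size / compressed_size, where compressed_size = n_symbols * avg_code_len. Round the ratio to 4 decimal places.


original_size = n_symbols * orig_bits = 3095 * 8 = 24760 bits
compressed_size = n_symbols * avg_code_len = 3095 * 6.26 = 19374.7 bits
ratio = original_size / compressed_size = 24760 / 19374.7 = 1.278

Compression ratio = 1.278


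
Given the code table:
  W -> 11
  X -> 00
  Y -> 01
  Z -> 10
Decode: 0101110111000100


Decoding:
01 -> Y
01 -> Y
11 -> W
01 -> Y
11 -> W
00 -> X
01 -> Y
00 -> X


Result: YYWYWXYX


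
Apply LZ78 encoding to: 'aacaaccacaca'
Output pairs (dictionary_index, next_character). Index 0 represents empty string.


LZ78 encoding steps:
Dictionary: {0: ''}
Step 1: w='' (idx 0), next='a' -> output (0, 'a'), add 'a' as idx 1
Step 2: w='a' (idx 1), next='c' -> output (1, 'c'), add 'ac' as idx 2
Step 3: w='a' (idx 1), next='a' -> output (1, 'a'), add 'aa' as idx 3
Step 4: w='' (idx 0), next='c' -> output (0, 'c'), add 'c' as idx 4
Step 5: w='c' (idx 4), next='a' -> output (4, 'a'), add 'ca' as idx 5
Step 6: w='ca' (idx 5), next='c' -> output (5, 'c'), add 'cac' as idx 6
Step 7: w='a' (idx 1), end of input -> output (1, '')


Encoded: [(0, 'a'), (1, 'c'), (1, 'a'), (0, 'c'), (4, 'a'), (5, 'c'), (1, '')]


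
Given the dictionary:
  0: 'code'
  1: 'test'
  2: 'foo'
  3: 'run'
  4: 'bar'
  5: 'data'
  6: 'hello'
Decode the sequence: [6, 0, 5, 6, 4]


Look up each index in the dictionary:
  6 -> 'hello'
  0 -> 'code'
  5 -> 'data'
  6 -> 'hello'
  4 -> 'bar'

Decoded: "hello code data hello bar"


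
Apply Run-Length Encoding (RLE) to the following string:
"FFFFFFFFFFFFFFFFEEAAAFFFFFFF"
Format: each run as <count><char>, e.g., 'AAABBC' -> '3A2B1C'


Scanning runs left to right:
  i=0: run of 'F' x 16 -> '16F'
  i=16: run of 'E' x 2 -> '2E'
  i=18: run of 'A' x 3 -> '3A'
  i=21: run of 'F' x 7 -> '7F'

RLE = 16F2E3A7F


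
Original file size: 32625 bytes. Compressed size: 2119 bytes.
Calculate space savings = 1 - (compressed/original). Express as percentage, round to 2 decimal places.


ratio = compressed/original = 2119/32625 = 0.06495
savings = 1 - ratio = 1 - 0.06495 = 0.93505
as a percentage: 0.93505 * 100 = 93.5%

Space savings = 1 - 2119/32625 = 93.5%


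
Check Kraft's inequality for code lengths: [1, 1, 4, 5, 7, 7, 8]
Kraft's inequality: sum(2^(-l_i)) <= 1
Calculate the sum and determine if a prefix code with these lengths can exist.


Sum = 2^(-1) + 2^(-1) + 2^(-4) + 2^(-5) + 2^(-7) + 2^(-7) + 2^(-8)
    = 0.5 + 0.5 + 0.0625 + 0.03125 + 0.0078125 + 0.0078125 + 0.00390625
    = 285/256 = 1.11328125
Since 1.11328125 > 1, Kraft's inequality is NOT satisfied.
A prefix code with these lengths CANNOT exist.

Kraft sum = 1.11328125. Not satisfied.


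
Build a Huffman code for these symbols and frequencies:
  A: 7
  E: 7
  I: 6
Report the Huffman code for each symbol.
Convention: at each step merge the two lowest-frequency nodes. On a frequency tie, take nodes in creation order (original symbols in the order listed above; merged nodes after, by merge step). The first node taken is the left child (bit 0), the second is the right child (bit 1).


Huffman tree construction:
Step 1: Merge I(6) + A(7) = 13
Step 2: Merge E(7) + (I+A)(13) = 20
Read each symbol's code off the tree from the root (left child = 0, right child = 1).

Codes:
  A: 11 (length 2)
  E: 0 (length 1)
  I: 10 (length 2)
Average code length: 33/20 = 1.6500 bits/symbol


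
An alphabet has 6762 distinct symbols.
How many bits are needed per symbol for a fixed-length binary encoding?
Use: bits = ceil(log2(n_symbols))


log2(6762) = 12.7232
Bracket: 2^12 = 4096 < 6762 <= 2^13 = 8192
So ceil(log2(6762)) = 13

bits = ceil(log2(6762)) = ceil(12.7232) = 13 bits


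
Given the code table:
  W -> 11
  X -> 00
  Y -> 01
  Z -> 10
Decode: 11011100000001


Decoding:
11 -> W
01 -> Y
11 -> W
00 -> X
00 -> X
00 -> X
01 -> Y


Result: WYWXXXY


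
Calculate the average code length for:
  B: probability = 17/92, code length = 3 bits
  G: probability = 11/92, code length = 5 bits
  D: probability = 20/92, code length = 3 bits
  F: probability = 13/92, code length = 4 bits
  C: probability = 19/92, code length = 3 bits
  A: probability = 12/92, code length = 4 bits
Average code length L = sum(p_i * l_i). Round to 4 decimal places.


Weighted contributions p_i * l_i:
  B: (17/92) * 3 = 51/92
  G: (11/92) * 5 = 55/92
  D: (20/92) * 3 = 60/92
  F: (13/92) * 4 = 52/92
  C: (19/92) * 3 = 57/92
  A: (12/92) * 4 = 48/92
Sum = (51 + 55 + 60 + 52 + 57 + 48)/92 = 323/92

L = 323/92 = 3.5109 bits/symbol


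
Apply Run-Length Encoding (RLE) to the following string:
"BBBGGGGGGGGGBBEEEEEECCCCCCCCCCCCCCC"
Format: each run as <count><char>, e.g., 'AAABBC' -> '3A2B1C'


Scanning runs left to right:
  i=0: run of 'B' x 3 -> '3B'
  i=3: run of 'G' x 9 -> '9G'
  i=12: run of 'B' x 2 -> '2B'
  i=14: run of 'E' x 6 -> '6E'
  i=20: run of 'C' x 15 -> '15C'

RLE = 3B9G2B6E15C


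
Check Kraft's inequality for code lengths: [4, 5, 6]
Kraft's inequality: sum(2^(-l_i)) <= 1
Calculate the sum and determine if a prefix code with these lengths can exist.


Sum = 2^(-4) + 2^(-5) + 2^(-6)
    = 0.0625 + 0.03125 + 0.015625
    = 7/64 = 0.109375
Since 0.109375 <= 1, Kraft's inequality IS satisfied.
A prefix code with these lengths CAN exist.

Kraft sum = 0.109375. Satisfied.


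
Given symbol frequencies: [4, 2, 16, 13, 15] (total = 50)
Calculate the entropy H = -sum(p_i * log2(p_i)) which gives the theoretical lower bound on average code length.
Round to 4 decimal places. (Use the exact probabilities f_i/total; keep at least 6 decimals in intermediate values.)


Per-symbol terms -p_i * log2(p_i) with p_i = f_i/50:
  p = 4/50 = 0.080000: log2(p) = -3.643856, -p*log2(p) = 0.291508
  p = 2/50 = 0.040000: log2(p) = -4.643856, -p*log2(p) = 0.185754
  p = 16/50 = 0.320000: log2(p) = -1.643856, -p*log2(p) = 0.526034
  p = 13/50 = 0.260000: log2(p) = -1.943416, -p*log2(p) = 0.505288
  p = 15/50 = 0.300000: log2(p) = -1.736966, -p*log2(p) = 0.521090
H = 0.291508 + 0.185754 + 0.526034 + 0.505288 + 0.521090 = 2.029674

H = 2.0297 bits/symbol
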